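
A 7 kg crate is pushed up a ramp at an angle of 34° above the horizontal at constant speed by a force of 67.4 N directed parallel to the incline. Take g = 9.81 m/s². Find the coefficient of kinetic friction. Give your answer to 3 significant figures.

0.509

At constant speed ΣF = 0 along the incline. The applied 67.4 N acts up the slope; the weight component mg sin 34° = 38.400 N and kinetic friction μN both act down the slope.
So 67.4 = 38.400 + μ × 56.930, giving μ = (67.4 − 38.400) / 56.930 = 0.5094.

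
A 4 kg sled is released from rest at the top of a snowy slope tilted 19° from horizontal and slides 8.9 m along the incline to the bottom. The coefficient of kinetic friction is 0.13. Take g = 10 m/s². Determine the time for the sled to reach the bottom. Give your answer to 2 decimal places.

The weight component along the incline is mg sin 19° = 13.023 N and the normal force is N = mg cos 19° = 37.821 N.
Friction up the slope is f = μN = 0.13 × 37.821 = 4.917 N, so the net downslope force is 13.023 − 4.917 = 8.106 N and a = 8.106 / 4 = 2.0265 m/s².
Starting from rest, L = ½at², so t = √(2L/a) = √(2 × 8.9 / 2.0265) = 2.9637 s.

2.96 s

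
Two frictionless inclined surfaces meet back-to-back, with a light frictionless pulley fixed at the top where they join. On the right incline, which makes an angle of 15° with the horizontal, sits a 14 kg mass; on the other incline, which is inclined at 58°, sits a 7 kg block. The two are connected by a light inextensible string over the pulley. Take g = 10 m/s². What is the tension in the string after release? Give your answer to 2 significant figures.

52 N

Resolve each weight along its own incline: the 14 kg mass has component 14 × 10 × sin 15° = 36.235 N down its slope, and the 7 kg mass has 7 × 10 × sin 58° = 59.363 N down its slope.
The 7 kg side's 59.363 N exceeds the other side's 36.235 N, so that mass slides down and the 14 kg mass slides up. Taking that direction as positive, Newton's second law for the whole system gives 59.363 − 36.235 = (14 + 7) a, so a = 23.128 / 21 = 1.1013 m/s².
For the 14 kg mass (up-slope positive): T − 36.235 = 14 × 1.1013, so T = 51.653 N.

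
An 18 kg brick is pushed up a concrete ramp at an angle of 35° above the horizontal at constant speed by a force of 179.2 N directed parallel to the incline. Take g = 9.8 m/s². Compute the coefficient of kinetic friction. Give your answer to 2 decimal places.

At constant speed ΣF = 0 along the incline. The applied 179.2 N acts up the slope; the weight component mg sin 35° = 101.179 N and kinetic friction μN both act down the slope.
So 179.2 = 101.179 + μ × 144.498, giving μ = (179.2 − 101.179) / 144.498 = 0.5399.

0.54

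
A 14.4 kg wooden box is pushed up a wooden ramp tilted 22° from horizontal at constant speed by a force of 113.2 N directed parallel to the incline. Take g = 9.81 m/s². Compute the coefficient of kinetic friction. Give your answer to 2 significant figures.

At constant speed ΣF = 0 along the incline. The applied 113.2 N acts up the slope; the weight component mg sin 22° = 52.918 N and kinetic friction μN both act down the slope.
So 113.2 = 52.918 + μ × 130.978, giving μ = (113.2 − 52.918) / 130.978 = 0.4602.

0.46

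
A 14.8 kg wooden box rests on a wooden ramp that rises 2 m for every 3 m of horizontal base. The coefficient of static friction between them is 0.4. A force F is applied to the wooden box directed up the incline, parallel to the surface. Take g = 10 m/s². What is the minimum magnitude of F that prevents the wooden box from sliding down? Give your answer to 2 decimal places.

32.84 N

The normal force is N = mg cos 33.69° = 123.143 N. With F at its minimum the wooden box is on the verge of sliding down, so static friction is at its maximum μ_s N = 0.4 × 123.143 = 49.257 N and acts up the slope.
Equilibrium along the incline: F + μ_s N = mg sin 33.69°, so F = 82.096 − 49.257 = 32.839 N.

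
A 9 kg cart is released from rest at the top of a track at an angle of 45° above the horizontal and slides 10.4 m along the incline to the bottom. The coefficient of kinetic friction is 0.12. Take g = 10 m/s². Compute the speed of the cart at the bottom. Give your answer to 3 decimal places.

The weight component along the incline is mg sin 45° = 63.640 N and the normal force is N = mg cos 45° = 63.640 N.
Friction up the slope is f = μN = 0.12 × 63.640 = 7.637 N, so the net downslope force is 63.640 − 7.637 = 56.003 N and a = 56.003 / 9 = 6.2226 m/s².
Starting from rest over a distance of 10.4 m, v² = 2aL = 2 × 6.2226 × 10.4 = 129.4301, so v = 11.3767 m/s.

11.377 m/s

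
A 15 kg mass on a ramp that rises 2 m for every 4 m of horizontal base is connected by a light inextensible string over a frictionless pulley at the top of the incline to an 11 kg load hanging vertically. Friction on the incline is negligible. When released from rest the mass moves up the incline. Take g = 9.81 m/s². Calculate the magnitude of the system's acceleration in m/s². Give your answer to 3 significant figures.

For the mass on the incline: the weight component along the slope is m₁g sin 26.57° = 15 × 9.81 × 0.4472 = 65.805 N and the normal force is N = m₁g cos 26.57° = 131.615 N.
Newton's second law for the mass (up-slope positive): T − 65.805 = 15 a. For the hanging load (downward positive): 11 × 9.81 − T = 11 a.
Adding the two equations eliminates T: 42.105 = 26 a, so a = 1.6194 m/s².

1.62 m/s²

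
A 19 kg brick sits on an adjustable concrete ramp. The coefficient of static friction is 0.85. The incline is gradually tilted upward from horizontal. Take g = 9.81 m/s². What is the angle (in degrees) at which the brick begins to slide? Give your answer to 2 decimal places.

At the threshold of sliding, static friction is at its maximum μ_s N and exactly balances the weight component along the incline: mg sin θ = μ_s mg cos θ.
Hence tan θ = μ_s = 0.85, so θ = arctan(0.85) = 40.3645°.

40.36°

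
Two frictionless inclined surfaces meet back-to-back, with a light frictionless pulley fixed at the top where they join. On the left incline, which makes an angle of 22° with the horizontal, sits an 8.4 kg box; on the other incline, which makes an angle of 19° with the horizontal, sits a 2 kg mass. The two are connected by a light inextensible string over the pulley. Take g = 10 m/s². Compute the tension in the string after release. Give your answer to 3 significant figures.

Resolve each weight along its own incline: the 8.4 kg mass has component 8.4 × 10 × sin 22° = 31.467 N down its slope, and the 2 kg mass has 2 × 10 × sin 19° = 6.511 N down its slope.
The 8.4 kg side's 31.467 N exceeds the other side's 6.511 N, so that mass slides down and the 2 kg mass slides up. Taking that direction as positive, Newton's second law for the whole system gives 31.467 − 6.511 = (8.4 + 2) a, so a = 24.956 / 10.4 = 2.3996 m/s².
For the 2 kg mass (up-slope positive): T − 6.511 = 2 × 2.3996, so T = 11.310 N.

11.3 N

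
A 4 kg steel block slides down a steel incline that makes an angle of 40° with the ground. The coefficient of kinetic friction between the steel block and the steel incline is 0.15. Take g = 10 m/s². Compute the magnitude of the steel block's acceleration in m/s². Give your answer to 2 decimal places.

Resolving the weight along the incline: the component pulling the steel block down the slope is mg sin 40° = 4 × 10 × 0.6428 = 25.712 N, and the normal force is N = mg cos 40° = 4 × 10 × 0.7660 = 30.640 N.
Kinetic friction acts up the slope with magnitude f = μN = 0.15 × 30.640 = 4.596 N.
Net force along the incline is 25.712 − 4.596 = 21.116 N, so a = 21.116 / 4 = 5.2790 m/s².

5.28 m/s²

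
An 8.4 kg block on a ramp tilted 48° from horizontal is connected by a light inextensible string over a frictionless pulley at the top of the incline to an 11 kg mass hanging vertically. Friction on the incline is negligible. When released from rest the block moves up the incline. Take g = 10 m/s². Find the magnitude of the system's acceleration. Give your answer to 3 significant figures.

2.45 m/s²

For the block on the incline: the weight component along the slope is m₁g sin 48° = 8.4 × 10 × 0.7431 = 62.420 N and the normal force is N = m₁g cos 48° = 56.207 N.
Newton's second law for the block (up-slope positive): T − 62.420 = 8.4 a. For the hanging mass (downward positive): 11 × 10 − T = 11 a.
Adding the two equations eliminates T: 47.580 = 19.4 a, so a = 2.4526 m/s².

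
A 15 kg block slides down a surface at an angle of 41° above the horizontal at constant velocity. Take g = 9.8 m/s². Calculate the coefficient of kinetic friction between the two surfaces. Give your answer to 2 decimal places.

At constant velocity the net force along the incline is zero: mg sin 41° = μ mg cos 41°.
So μ = tan 41° = 0.6561 / 0.7547 = 0.8694.

0.87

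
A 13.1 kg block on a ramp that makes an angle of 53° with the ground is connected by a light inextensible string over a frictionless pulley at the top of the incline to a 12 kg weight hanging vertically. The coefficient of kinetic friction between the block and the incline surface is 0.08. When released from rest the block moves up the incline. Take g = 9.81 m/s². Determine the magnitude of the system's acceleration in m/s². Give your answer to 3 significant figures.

For the block on the incline: the weight component along the slope is m₁g sin 53° = 13.1 × 9.81 × 0.7986 = 102.629 N and the normal force is N = m₁g cos 53° = 77.340 N.
Kinetic friction opposes the block's motion up the incline: f = μN = 0.08 × 77.340 = 6.187 N acting down the slope.
Newton's second law for the block (up-slope positive): T − 102.629 − 6.187 = 13.1 a. For the hanging weight (downward positive): 12 × 9.81 − T = 12 a.
Adding the two equations eliminates T: 8.904 = 25.1 a, so a = 0.3547 m/s².

0.355 m/s²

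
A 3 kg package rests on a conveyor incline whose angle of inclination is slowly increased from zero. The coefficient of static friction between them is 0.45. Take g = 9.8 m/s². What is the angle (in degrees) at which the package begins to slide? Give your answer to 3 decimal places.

At the threshold of sliding, static friction is at its maximum μ_s N and exactly balances the weight component along the incline: mg sin θ = μ_s mg cos θ.
Hence tan θ = μ_s = 0.45, so θ = arctan(0.45) = 24.2277°.

24.228°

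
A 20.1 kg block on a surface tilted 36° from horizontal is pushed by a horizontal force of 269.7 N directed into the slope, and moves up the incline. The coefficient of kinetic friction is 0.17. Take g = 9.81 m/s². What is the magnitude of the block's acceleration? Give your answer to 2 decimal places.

The horizontal push has components F cos 36° = 269.7 × 0.8090 = 218.187 N up the incline and F sin 36° = 269.7 × 0.5878 = 158.530 N pressing into the surface.
The normal force is therefore N = mg cos 36° + F sin 36° = 159.519 + 158.530 = 318.049 N, and kinetic friction down the slope is μN = 0.17 × 318.049 = 54.068 N.
Along the incline: F cos 36° − mg sin 36° − μN = ma, so 218.187 − 115.903 − 54.068 = 20.1 a, giving a = 2.3988 m/s².

2.40 m/s²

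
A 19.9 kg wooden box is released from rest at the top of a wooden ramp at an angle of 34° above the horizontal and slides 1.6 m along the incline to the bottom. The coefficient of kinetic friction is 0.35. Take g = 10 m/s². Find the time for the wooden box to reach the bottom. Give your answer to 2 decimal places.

1.09 s

The weight component along the incline is mg sin 34° = 111.279 N and the normal force is N = mg cos 34° = 164.978 N.
Friction up the slope is f = μN = 0.35 × 164.978 = 57.742 N, so the net downslope force is 111.279 − 57.742 = 53.537 N and a = 53.537 / 19.9 = 2.6903 m/s².
Starting from rest, L = ½at², so t = √(2L/a) = √(2 × 1.6 / 2.6903) = 1.0906 s.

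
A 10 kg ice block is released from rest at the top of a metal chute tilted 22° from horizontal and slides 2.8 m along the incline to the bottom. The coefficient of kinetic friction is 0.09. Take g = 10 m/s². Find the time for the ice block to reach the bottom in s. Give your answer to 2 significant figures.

The weight component along the incline is mg sin 22° = 37.461 N and the normal force is N = mg cos 22° = 92.718 N.
Friction up the slope is f = μN = 0.09 × 92.718 = 8.345 N, so the net downslope force is 37.461 − 8.345 = 29.116 N and a = 29.116 / 10 = 2.9116 m/s².
Starting from rest, L = ½at², so t = √(2L/a) = √(2 × 2.8 / 2.9116) = 1.3868 s.

1.4 s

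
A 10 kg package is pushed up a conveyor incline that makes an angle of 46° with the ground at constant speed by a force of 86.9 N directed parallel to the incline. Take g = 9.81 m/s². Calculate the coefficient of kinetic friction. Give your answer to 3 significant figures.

0.240

At constant speed ΣF = 0 along the incline. The applied 86.9 N acts up the slope; the weight component mg sin 46° = 70.567 N and kinetic friction μN both act down the slope.
So 86.9 = 70.567 + μ × 68.146, giving μ = (86.9 − 70.567) / 68.146 = 0.2397.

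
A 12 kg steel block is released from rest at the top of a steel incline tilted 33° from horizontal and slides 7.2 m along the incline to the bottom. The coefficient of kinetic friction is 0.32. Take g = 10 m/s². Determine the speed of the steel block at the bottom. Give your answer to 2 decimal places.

The weight component along the incline is mg sin 33° = 65.357 N and the normal force is N = mg cos 33° = 100.640 N.
Friction up the slope is f = μN = 0.32 × 100.640 = 32.205 N, so the net downslope force is 65.357 − 32.205 = 33.152 N and a = 33.152 / 12 = 2.7627 m/s².
Starting from rest over a distance of 7.2 m, v² = 2aL = 2 × 2.7627 × 7.2 = 39.7829, so v = 6.3074 m/s.

6.31 m/s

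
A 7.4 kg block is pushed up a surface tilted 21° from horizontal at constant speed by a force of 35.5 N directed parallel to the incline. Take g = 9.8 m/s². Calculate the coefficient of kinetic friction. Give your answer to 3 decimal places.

0.140

At constant speed ΣF = 0 along the incline. The applied 35.5 N acts up the slope; the weight component mg sin 21° = 25.989 N and kinetic friction μN both act down the slope.
So 35.5 = 25.989 + μ × 67.703, giving μ = (35.5 − 25.989) / 67.703 = 0.1405.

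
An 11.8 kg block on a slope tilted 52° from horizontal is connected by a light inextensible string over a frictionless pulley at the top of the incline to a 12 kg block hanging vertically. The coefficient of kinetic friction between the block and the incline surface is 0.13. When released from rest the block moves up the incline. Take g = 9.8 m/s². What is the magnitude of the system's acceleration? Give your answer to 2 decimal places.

For the block on the incline: the weight component along the slope is m₁g sin 52° = 11.8 × 9.8 × 0.7880 = 91.124 N and the normal force is N = m₁g cos 52° = 71.195 N.
Kinetic friction opposes the block's motion up the incline: f = μN = 0.13 × 71.195 = 9.255 N acting down the slope.
Newton's second law for the block (up-slope positive): T − 91.124 − 9.255 = 11.8 a. For the hanging block (downward positive): 12 × 9.8 − T = 12 a.
Adding the two equations eliminates T: 17.221 = 23.8 a, so a = 0.7236 m/s².

0.72 m/s²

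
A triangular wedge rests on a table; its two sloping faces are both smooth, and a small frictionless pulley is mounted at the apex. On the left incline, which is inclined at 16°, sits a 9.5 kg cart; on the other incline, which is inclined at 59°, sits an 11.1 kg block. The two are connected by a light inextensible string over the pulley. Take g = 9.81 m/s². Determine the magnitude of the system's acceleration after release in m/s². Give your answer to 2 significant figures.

Resolve each weight along its own incline: the 9.5 kg mass has component 9.5 × 9.81 × sin 16° = 25.688 N down its slope, and the 11.1 kg mass has 11.1 × 9.81 × sin 59° = 93.338 N down its slope.
The 11.1 kg side's 93.338 N exceeds the other side's 25.688 N, so that mass slides down and the 9.5 kg mass slides up. Taking that direction as positive, Newton's second law for the whole system gives 93.338 − 25.688 = (9.5 + 11.1) a, so a = 67.650 / 20.6 = 3.2840 m/s².

3.3 m/s²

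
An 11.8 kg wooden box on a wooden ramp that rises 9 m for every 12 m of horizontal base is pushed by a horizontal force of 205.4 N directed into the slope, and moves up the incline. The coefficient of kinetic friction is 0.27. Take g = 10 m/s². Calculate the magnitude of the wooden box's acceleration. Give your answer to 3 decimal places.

2.946 m/s²

The horizontal push has components F cos 36.87° = 205.4 × 0.8000 = 164.320 N up the incline and F sin 36.87° = 205.4 × 0.6000 = 123.240 N pressing into the surface.
The normal force is therefore N = mg cos 36.87° + F sin 36.87° = 94.400 + 123.240 = 217.640 N, and kinetic friction down the slope is μN = 0.27 × 217.640 = 58.763 N.
Along the incline: F cos 36.87° − mg sin 36.87° − μN = ma, so 164.320 − 70.800 − 58.763 = 11.8 a, giving a = 2.9455 m/s².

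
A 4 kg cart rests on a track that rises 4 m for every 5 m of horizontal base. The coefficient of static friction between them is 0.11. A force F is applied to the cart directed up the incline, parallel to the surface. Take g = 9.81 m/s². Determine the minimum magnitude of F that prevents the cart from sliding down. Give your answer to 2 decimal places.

The normal force is N = mg cos 38.66° = 30.641 N. With F at its minimum the cart is on the verge of sliding down, so static friction is at its maximum μ_s N = 0.11 × 30.641 = 3.371 N and acts up the slope.
Equilibrium along the incline: F + μ_s N = mg sin 38.66°, so F = 24.513 − 3.371 = 21.142 N.

21.14 N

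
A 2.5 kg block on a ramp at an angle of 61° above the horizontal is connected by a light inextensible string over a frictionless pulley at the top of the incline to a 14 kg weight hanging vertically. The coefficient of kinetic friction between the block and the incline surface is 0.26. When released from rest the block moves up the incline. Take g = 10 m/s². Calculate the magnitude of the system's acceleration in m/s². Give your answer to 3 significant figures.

For the block on the incline: the weight component along the slope is m₁g sin 61° = 2.5 × 10 × 0.8746 = 21.865 N and the normal force is N = m₁g cos 61° = 12.120 N.
Kinetic friction opposes the block's motion up the incline: f = μN = 0.26 × 12.120 = 3.151 N acting down the slope.
Newton's second law for the block (up-slope positive): T − 21.865 − 3.151 = 2.5 a. For the hanging weight (downward positive): 14 × 10 − T = 14 a.
Adding the two equations eliminates T: 114.984 = 16.5 a, so a = 6.9687 m/s².

6.97 m/s²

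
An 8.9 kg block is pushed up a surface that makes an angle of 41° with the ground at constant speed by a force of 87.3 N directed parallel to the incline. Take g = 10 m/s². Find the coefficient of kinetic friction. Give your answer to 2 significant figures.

0.43

At constant speed ΣF = 0 along the incline. The applied 87.3 N acts up the slope; the weight component mg sin 41° = 58.389 N and kinetic friction μN both act down the slope.
So 87.3 = 58.389 + μ × 67.169, giving μ = (87.3 − 58.389) / 67.169 = 0.4304.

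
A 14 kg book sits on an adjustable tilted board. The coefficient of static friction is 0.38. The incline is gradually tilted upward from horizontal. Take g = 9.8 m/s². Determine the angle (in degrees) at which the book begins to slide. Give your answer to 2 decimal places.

20.81°

At the threshold of sliding, static friction is at its maximum μ_s N and exactly balances the weight component along the incline: mg sin θ = μ_s mg cos θ.
Hence tan θ = μ_s = 0.38, so θ = arctan(0.38) = 20.8068°.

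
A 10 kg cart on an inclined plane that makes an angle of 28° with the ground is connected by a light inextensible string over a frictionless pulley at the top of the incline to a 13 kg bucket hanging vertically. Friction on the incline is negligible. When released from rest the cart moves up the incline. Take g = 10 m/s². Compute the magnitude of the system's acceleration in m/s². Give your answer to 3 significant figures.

For the cart on the incline: the weight component along the slope is m₁g sin 28° = 10 × 10 × 0.4695 = 46.950 N and the normal force is N = m₁g cos 28° = 88.295 N.
Newton's second law for the cart (up-slope positive): T − 46.950 = 10 a. For the hanging bucket (downward positive): 13 × 10 − T = 13 a.
Adding the two equations eliminates T: 83.050 = 23 a, so a = 3.6109 m/s².

3.61 m/s²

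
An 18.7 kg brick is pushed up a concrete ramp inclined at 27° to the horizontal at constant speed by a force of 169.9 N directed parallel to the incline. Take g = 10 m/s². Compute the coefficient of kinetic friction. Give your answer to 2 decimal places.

At constant speed ΣF = 0 along the incline. The applied 169.9 N acts up the slope; the weight component mg sin 27° = 84.896 N and kinetic friction μN both act down the slope.
So 169.9 = 84.896 + μ × 166.618, giving μ = (169.9 − 84.896) / 166.618 = 0.5102.

0.51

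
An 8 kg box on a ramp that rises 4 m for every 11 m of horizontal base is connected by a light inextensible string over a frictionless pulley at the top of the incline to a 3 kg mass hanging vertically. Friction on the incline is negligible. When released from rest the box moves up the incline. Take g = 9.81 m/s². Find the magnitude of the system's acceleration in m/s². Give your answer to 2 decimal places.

For the box on the incline: the weight component along the slope is m₁g sin 19.98° = 8 × 9.81 × 0.3417 = 26.817 N and the normal force is N = m₁g cos 19.98° = 73.755 N.
Newton's second law for the box (up-slope positive): T − 26.817 = 8 a. For the hanging mass (downward positive): 3 × 9.81 − T = 3 a.
Adding the two equations eliminates T: 2.613 = 11 a, so a = 0.2375 m/s².

0.24 m/s²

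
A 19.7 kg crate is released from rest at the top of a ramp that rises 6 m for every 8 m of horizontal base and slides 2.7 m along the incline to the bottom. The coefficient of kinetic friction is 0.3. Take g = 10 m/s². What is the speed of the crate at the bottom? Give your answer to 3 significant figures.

4.41 m/s

The weight component along the incline is mg sin 36.87° = 118.200 N and the normal force is N = mg cos 36.87° = 157.600 N.
Friction up the slope is f = μN = 0.3 × 157.600 = 47.280 N, so the net downslope force is 118.200 − 47.280 = 70.920 N and a = 70.920 / 19.7 = 3.6000 m/s².
Starting from rest over a distance of 2.7 m, v² = 2aL = 2 × 3.6000 × 2.7 = 19.4400, so v = 4.4091 m/s.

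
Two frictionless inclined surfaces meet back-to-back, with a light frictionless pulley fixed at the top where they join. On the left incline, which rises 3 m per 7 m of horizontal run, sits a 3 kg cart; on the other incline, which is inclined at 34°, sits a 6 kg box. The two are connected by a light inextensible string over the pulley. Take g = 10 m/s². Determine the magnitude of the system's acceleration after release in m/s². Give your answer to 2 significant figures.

Resolve each weight along its own incline: the 3 kg mass has component 3 × 10 × sin 23.20° = 11.818 N down its slope, and the 6 kg mass has 6 × 10 × sin 34° = 33.552 N down its slope.
The 6 kg side's 33.552 N exceeds the other side's 11.818 N, so that mass slides down and the 3 kg mass slides up. Taking that direction as positive, Newton's second law for the whole system gives 33.552 − 11.818 = (3 + 6) a, so a = 21.734 / 9 = 2.4149 m/s².

2.4 m/s²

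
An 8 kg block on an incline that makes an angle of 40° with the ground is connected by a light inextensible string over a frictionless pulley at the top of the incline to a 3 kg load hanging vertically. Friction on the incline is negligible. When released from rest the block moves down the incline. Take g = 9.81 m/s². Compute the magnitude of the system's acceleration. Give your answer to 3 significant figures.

1.91 m/s²

For the block on the incline: the weight component along the slope is m₁g sin 40° = 8 × 9.81 × 0.6428 = 50.447 N and the normal force is N = m₁g cos 40° = 60.119 N.
Newton's second law for the block (down-slope positive): 50.447 − T = 8 a. For the hanging load (upward positive): T − 3 × 9.81 = 3 a.
Adding the two equations eliminates T: 21.017 = 11 a, so a = 1.9106 m/s².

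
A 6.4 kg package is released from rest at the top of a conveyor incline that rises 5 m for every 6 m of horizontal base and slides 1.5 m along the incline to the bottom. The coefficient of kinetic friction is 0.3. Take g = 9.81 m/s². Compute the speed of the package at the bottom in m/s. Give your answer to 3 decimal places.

3.472 m/s

The weight component along the incline is mg sin 39.81° = 40.193 N and the normal force is N = mg cos 39.81° = 48.232 N.
Friction up the slope is f = μN = 0.3 × 48.232 = 14.470 N, so the net downslope force is 40.193 − 14.470 = 25.723 N and a = 25.723 / 6.4 = 4.0192 m/s².
Starting from rest over a distance of 1.5 m, v² = 2aL = 2 × 4.0192 × 1.5 = 12.0576, so v = 3.4724 m/s.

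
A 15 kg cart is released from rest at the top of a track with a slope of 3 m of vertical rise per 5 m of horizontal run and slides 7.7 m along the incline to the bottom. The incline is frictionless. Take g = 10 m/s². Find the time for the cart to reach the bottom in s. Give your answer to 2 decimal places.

The weight component along the incline is mg sin 30.96° = 77.174 N and the normal force is N = mg cos 30.96° = 128.624 N.
With no friction, a = g sin 30.96° = 5.1450 m/s².
Starting from rest, L = ½at², so t = √(2L/a) = √(2 × 7.7 / 5.1450) = 1.7301 s.

1.73 s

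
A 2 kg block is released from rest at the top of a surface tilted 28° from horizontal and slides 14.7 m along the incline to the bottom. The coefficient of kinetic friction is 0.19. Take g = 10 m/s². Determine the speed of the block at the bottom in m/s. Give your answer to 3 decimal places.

9.418 m/s

The weight component along the incline is mg sin 28° = 9.389 N and the normal force is N = mg cos 28° = 17.659 N.
Friction up the slope is f = μN = 0.19 × 17.659 = 3.355 N, so the net downslope force is 9.389 − 3.355 = 6.034 N and a = 6.034 / 2 = 3.0170 m/s².
Starting from rest over a distance of 14.7 m, v² = 2aL = 2 × 3.0170 × 14.7 = 88.6998, so v = 9.4181 m/s.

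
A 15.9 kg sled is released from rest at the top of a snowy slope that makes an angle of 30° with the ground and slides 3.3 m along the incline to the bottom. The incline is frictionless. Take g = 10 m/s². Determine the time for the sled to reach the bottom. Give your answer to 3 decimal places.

1.149 s

The weight component along the incline is mg sin 30° = 79.500 N and the normal force is N = mg cos 30° = 137.698 N.
With no friction, a = g sin 30° = 5.0000 m/s².
Starting from rest, L = ½at², so t = √(2L/a) = √(2 × 3.3 / 5.0000) = 1.1489 s.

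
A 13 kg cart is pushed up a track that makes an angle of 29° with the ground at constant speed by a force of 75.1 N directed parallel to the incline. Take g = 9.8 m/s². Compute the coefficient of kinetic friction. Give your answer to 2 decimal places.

0.12

At constant speed ΣF = 0 along the incline. The applied 75.1 N acts up the slope; the weight component mg sin 29° = 61.765 N and kinetic friction μN both act down the slope.
So 75.1 = 61.765 + μ × 111.427, giving μ = (75.1 − 61.765) / 111.427 = 0.1197.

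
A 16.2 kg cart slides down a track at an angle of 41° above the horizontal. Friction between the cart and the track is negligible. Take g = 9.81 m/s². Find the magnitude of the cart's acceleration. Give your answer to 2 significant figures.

Resolving the weight along the incline: the component pulling the cart down the slope is mg sin 41° = 16.2 × 9.81 × 0.6561 = 104.269 N, and the normal force is N = mg cos 41° = 16.2 × 9.81 × 0.7547 = 119.938 N.
With no friction the net force along the incline is 104.269 N, so a = g sin 41° = 104.269 / 16.2 = 6.4364 m/s².

6.4 m/s²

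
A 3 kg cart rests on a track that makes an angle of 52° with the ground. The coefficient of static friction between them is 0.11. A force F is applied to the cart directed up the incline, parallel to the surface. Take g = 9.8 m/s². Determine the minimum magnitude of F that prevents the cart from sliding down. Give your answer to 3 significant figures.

The normal force is N = mg cos 52° = 18.100 N. With F at its minimum the cart is on the verge of sliding down, so static friction is at its maximum μ_s N = 0.11 × 18.100 = 1.991 N and acts up the slope.
Equilibrium along the incline: F + μ_s N = mg sin 52°, so F = 23.168 − 1.991 = 21.177 N.

21.2 N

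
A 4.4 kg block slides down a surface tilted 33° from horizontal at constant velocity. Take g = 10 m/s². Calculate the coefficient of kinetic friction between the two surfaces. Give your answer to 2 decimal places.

At constant velocity the net force along the incline is zero: mg sin 33° = μ mg cos 33°.
So μ = tan 33° = 0.5446 / 0.8387 = 0.6493.

0.65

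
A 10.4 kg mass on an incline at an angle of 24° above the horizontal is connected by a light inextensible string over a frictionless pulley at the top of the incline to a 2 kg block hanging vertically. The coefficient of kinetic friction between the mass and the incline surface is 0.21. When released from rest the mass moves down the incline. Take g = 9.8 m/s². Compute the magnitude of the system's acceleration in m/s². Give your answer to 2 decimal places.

For the mass on the incline: the weight component along the slope is m₁g sin 24° = 10.4 × 9.8 × 0.4067 = 41.451 N and the normal force is N = m₁g cos 24° = 93.109 N.
Kinetic friction opposes the mass's motion down the incline: f = μN = 0.21 × 93.109 = 19.553 N acting up the slope.
Newton's second law for the mass (down-slope positive): 41.451 − 19.553 − T = 10.4 a. For the hanging block (upward positive): T − 2 × 9.8 = 2 a.
Adding the two equations eliminates T: 2.298 = 12.4 a, so a = 0.1853 m/s².

0.19 m/s²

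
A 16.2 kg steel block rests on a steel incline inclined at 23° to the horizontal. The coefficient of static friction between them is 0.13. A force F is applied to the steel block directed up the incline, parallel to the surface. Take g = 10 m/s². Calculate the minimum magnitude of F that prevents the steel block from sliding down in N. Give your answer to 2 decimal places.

The normal force is N = mg cos 23° = 149.122 N. With F at its minimum the steel block is on the verge of sliding down, so static friction is at its maximum μ_s N = 0.13 × 149.122 = 19.386 N and acts up the slope.
Equilibrium along the incline: F + μ_s N = mg sin 23°, so F = 63.298 − 19.386 = 43.912 N.

43.91 N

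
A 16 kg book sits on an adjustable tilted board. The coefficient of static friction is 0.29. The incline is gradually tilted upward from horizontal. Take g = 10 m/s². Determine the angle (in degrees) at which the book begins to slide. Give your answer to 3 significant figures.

16.2°

At the threshold of sliding, static friction is at its maximum μ_s N and exactly balances the weight component along the incline: mg sin θ = μ_s mg cos θ.
Hence tan θ = μ_s = 0.29, so θ = arctan(0.29) = 16.1722°.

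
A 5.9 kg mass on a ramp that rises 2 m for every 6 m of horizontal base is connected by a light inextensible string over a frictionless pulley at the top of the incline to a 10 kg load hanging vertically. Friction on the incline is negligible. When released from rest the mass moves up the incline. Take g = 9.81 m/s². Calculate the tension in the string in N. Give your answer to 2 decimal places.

For the mass on the incline: the weight component along the slope is m₁g sin 18.43° = 5.9 × 9.81 × 0.3162 = 18.301 N and the normal force is N = m₁g cos 18.43° = 54.909 N.
Newton's second law for the mass (up-slope positive): T − 18.301 = 5.9 a. For the hanging load (downward positive): 10 × 9.81 − T = 10 a.
Adding the two equations eliminates T: 79.799 = 15.9 a, so a = 5.0188 m/s².
Then from the hanging load's equation, T = 10 × (9.81 − 5.0188) = 47.912 N.

47.91 N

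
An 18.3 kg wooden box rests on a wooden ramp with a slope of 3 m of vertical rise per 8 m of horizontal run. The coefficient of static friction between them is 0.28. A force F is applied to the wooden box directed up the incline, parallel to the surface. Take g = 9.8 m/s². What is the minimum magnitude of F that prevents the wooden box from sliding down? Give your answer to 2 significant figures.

16 N

The normal force is N = mg cos 20.56° = 167.921 N. With F at its minimum the wooden box is on the verge of sliding down, so static friction is at its maximum μ_s N = 0.28 × 167.921 = 47.018 N and acts up the slope.
Equilibrium along the incline: F + μ_s N = mg sin 20.56°, so F = 62.970 − 47.018 = 15.952 N.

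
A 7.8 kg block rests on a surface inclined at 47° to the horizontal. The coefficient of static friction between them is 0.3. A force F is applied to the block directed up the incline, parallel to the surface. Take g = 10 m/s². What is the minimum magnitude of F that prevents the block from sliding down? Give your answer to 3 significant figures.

The normal force is N = mg cos 47° = 53.196 N. With F at its minimum the block is on the verge of sliding down, so static friction is at its maximum μ_s N = 0.3 × 53.196 = 15.959 N and acts up the slope.
Equilibrium along the incline: F + μ_s N = mg sin 47°, so F = 57.046 − 15.959 = 41.087 N.

41.1 N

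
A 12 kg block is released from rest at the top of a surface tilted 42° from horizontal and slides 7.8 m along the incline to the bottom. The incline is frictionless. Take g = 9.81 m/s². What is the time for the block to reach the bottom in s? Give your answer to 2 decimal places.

1.54 s

The weight component along the incline is mg sin 42° = 78.770 N and the normal force is N = mg cos 42° = 87.483 N.
With no friction, a = g sin 42° = 6.5642 m/s².
Starting from rest, L = ½at², so t = √(2L/a) = √(2 × 7.8 / 6.5642) = 1.5416 s.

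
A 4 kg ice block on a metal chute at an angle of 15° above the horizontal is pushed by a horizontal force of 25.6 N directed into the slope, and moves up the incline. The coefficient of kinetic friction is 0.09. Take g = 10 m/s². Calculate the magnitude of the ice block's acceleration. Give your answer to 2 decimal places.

2.58 m/s²

The horizontal push has components F cos 15° = 25.6 × 0.9659 = 24.727 N up the incline and F sin 15° = 25.6 × 0.2588 = 6.625 N pressing into the surface.
The normal force is therefore N = mg cos 15° + F sin 15° = 38.636 + 6.625 = 45.261 N, and kinetic friction down the slope is μN = 0.09 × 45.261 = 4.073 N.
Along the incline: F cos 15° − mg sin 15° − μN = ma, so 24.727 − 10.352 − 4.073 = 4 a, giving a = 2.5755 m/s².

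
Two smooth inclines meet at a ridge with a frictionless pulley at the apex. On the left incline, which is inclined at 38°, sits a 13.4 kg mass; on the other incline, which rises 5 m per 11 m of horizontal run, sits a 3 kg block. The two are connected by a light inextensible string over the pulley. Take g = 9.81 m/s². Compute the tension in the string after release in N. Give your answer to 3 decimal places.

24.755 N

Resolve each weight along its own incline: the 13.4 kg mass has component 13.4 × 9.81 × sin 38° = 80.931 N down its slope, and the 3 kg mass has 3 × 9.81 × sin 24.44° = 12.178 N down its slope.
The 13.4 kg side's 80.931 N exceeds the other side's 12.178 N, so that mass slides down and the 3 kg mass slides up. Taking that direction as positive, Newton's second law for the whole system gives 80.931 − 12.178 = (13.4 + 3) a, so a = 68.753 / 16.4 = 4.1923 m/s².
For the 3 kg mass (up-slope positive): T − 12.178 = 3 × 4.1923, so T = 24.755 N.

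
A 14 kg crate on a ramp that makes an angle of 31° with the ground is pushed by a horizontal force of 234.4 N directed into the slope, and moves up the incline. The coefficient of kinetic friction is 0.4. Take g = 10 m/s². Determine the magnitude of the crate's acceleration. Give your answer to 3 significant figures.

The horizontal push has components F cos 31° = 234.4 × 0.8572 = 200.928 N up the incline and F sin 31° = 234.4 × 0.5150 = 120.716 N pressing into the surface.
The normal force is therefore N = mg cos 31° + F sin 31° = 120.008 + 120.716 = 240.724 N, and kinetic friction down the slope is μN = 0.4 × 240.724 = 96.290 N.
Along the incline: F cos 31° − mg sin 31° − μN = ma, so 200.928 − 72.100 − 96.290 = 14 a, giving a = 2.3241 m/s².

2.32 m/s²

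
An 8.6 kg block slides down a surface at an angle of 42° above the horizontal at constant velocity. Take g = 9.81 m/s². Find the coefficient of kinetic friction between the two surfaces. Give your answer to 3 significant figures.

At constant velocity the net force along the incline is zero: mg sin 42° = μ mg cos 42°.
So μ = tan 42° = 0.6691 / 0.7431 = 0.9004.

0.900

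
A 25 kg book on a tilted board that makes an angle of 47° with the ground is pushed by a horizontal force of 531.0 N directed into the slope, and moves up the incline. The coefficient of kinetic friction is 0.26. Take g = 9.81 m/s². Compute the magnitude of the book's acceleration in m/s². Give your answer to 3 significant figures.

The horizontal push has components F cos 47° = 531.0 × 0.6820 = 362.142 N up the incline and F sin 47° = 531.0 × 0.7314 = 388.373 N pressing into the surface.
The normal force is therefore N = mg cos 47° + F sin 47° = 167.261 + 388.373 = 555.634 N, and kinetic friction down the slope is μN = 0.26 × 555.634 = 144.465 N.
Along the incline: F cos 47° − mg sin 47° − μN = ma, so 362.142 − 179.376 − 144.465 = 25 a, giving a = 1.5320 m/s².

1.53 m/s²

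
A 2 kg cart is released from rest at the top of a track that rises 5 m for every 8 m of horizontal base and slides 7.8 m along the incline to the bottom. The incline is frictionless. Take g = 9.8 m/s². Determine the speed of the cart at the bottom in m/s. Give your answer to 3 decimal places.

9.001 m/s

The weight component along the incline is mg sin 32.01° = 10.388 N and the normal force is N = mg cos 32.01° = 16.621 N.
With no friction, a = g sin 32.01° = 5.1940 m/s².
Starting from rest over a distance of 7.8 m, v² = 2aL = 2 × 5.1940 × 7.8 = 81.0264, so v = 9.0015 m/s.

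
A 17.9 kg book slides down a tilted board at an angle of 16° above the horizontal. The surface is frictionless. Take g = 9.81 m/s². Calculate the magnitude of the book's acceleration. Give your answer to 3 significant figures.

2.70 m/s²

Resolving the weight along the incline: the component pulling the book down the slope is mg sin 16° = 17.9 × 9.81 × 0.2756 = 48.395 N, and the normal force is N = mg cos 16° = 17.9 × 9.81 × 0.9613 = 168.803 N.
With no friction the net force along the incline is 48.395 N, so a = g sin 16° = 48.395 / 17.9 = 2.7036 m/s².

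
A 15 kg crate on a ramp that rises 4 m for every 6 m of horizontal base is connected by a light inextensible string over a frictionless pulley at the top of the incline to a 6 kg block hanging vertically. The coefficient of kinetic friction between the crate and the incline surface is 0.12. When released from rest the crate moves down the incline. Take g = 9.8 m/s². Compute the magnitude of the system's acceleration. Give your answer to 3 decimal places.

0.384 m/s²

For the crate on the incline: the weight component along the slope is m₁g sin 33.69° = 15 × 9.8 × 0.5547 = 81.541 N and the normal force is N = m₁g cos 33.69° = 122.311 N.
Kinetic friction opposes the crate's motion down the incline: f = μN = 0.12 × 122.311 = 14.677 N acting up the slope.
Newton's second law for the crate (down-slope positive): 81.541 − 14.677 − T = 15 a. For the hanging block (upward positive): T − 6 × 9.8 = 6 a.
Adding the two equations eliminates T: 8.064 = 21 a, so a = 0.3840 m/s².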